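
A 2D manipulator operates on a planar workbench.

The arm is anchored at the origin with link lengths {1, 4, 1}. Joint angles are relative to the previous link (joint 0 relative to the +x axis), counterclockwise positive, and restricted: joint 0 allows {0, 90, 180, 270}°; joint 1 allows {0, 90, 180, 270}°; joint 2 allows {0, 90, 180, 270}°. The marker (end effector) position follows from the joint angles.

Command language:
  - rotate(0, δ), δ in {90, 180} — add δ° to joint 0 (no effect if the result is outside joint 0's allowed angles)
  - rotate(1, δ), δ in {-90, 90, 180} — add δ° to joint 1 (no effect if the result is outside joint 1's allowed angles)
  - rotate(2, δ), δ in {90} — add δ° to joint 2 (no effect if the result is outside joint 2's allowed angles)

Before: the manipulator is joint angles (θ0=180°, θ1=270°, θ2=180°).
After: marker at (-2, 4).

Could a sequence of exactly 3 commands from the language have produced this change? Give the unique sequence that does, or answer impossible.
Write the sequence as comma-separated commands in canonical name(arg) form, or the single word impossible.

rotate(2, 90), rotate(2, 90), rotate(2, 90)

start: joint angles (θ0=180°, θ1=270°, θ2=180°)
[1] after rotate(2, 90): joint angles (θ0=180°, θ1=270°, θ2=270°)
[2] after rotate(2, 90): joint angles (θ0=180°, θ1=270°, θ2=0°)
[3] after rotate(2, 90): joint angles (θ0=180°, θ1=270°, θ2=90°)
no other 3-command option fits: unique.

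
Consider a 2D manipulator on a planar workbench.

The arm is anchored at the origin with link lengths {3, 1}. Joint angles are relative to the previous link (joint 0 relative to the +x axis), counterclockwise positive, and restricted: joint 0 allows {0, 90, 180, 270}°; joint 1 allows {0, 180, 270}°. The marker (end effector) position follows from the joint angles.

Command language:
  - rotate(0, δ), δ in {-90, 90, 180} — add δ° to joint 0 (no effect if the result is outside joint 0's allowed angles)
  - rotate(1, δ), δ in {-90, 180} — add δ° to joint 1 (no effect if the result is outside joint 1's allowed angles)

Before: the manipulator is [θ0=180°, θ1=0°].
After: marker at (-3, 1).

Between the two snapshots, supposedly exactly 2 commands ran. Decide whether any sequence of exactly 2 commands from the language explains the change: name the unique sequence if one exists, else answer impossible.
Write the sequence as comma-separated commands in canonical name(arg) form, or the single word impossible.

rotate(1, -90), rotate(1, 180)

key: running rotate(1, 180) before rotate(1, -90) would end elsewhere — order is forced
from: [θ0=180°, θ1=0°]
t=1 rotate(1, -90) ⇒ [θ0=180°, θ1=270°]
t=2 rotate(1, 180) ⇒ [θ0=180°, θ1=270°]
all 25 alternatives checked — unique.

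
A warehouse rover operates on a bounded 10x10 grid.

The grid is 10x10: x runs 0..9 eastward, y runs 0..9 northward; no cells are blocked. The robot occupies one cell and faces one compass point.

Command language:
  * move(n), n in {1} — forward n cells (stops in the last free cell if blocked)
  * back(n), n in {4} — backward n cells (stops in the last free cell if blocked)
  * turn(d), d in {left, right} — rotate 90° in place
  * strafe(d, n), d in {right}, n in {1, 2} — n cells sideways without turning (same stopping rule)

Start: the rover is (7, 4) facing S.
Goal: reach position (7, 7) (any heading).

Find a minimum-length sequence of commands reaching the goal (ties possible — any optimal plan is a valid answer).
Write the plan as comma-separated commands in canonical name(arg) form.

move(1), back(4)

t0: (7, 4) facing S
t=1 move(1) ⇒ (7, 3) facing S
t=2 back(4) ⇒ (7, 7) facing S
minimal: 2 command(s), checked below 2.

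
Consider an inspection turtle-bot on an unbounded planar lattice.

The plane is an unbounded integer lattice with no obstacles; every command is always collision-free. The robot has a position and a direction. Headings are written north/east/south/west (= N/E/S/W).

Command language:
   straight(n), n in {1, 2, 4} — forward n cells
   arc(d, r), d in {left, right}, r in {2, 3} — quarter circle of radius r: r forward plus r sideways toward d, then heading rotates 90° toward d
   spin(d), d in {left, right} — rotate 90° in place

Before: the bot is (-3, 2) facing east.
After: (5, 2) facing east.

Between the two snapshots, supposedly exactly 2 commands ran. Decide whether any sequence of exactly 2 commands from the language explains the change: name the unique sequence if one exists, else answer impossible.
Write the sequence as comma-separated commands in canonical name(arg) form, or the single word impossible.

key: heading stays E — no command in the sequence turns
initial: (-3, 2) facing east
t=1 straight(4) ⇒ (1, 2) facing east
t=2 straight(4) ⇒ (5, 2) facing east
uniquely the one of 81 2-step routes that fits.

straight(4), straight(4)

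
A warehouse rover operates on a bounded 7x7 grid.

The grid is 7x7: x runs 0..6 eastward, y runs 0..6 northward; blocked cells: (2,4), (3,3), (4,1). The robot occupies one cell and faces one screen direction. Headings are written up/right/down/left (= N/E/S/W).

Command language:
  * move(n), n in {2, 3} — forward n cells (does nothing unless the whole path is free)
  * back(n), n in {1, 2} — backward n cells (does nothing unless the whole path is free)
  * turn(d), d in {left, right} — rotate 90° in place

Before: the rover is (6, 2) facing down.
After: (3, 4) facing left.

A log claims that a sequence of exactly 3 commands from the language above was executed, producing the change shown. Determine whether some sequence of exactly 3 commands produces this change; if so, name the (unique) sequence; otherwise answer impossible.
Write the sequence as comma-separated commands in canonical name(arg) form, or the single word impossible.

back(2), turn(right), move(3)

key: cell and facing (now W) both changed — the 3 commands mix motion and turning
start: (6, 2) facing down
1. back(2) → (6, 4) facing down
2. turn(right) → (6, 4) facing left
3. move(3) → (3, 4) facing left
no other 3-command option fits: unique.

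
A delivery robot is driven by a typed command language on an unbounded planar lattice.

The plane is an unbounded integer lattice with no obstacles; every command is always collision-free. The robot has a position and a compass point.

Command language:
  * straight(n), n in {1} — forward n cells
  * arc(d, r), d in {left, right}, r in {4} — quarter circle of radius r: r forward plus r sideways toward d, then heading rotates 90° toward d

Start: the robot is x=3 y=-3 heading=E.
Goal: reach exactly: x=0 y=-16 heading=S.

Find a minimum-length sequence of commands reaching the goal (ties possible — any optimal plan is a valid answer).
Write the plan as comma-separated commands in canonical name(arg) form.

straight(1), arc(right, 4), straight(1), arc(right, 4), arc(left, 4)

initial: x=3 y=-3 heading=E
step 1 (straight(1)): x=4 y=-3 heading=E
step 2 (arc(right, 4)): x=8 y=-7 heading=S
step 3 (straight(1)): x=8 y=-8 heading=S
step 4 (arc(right, 4)): x=4 y=-12 heading=W
step 5 (arc(left, 4)): x=0 y=-16 heading=S
no 4-step plan works, so 5 is optimal.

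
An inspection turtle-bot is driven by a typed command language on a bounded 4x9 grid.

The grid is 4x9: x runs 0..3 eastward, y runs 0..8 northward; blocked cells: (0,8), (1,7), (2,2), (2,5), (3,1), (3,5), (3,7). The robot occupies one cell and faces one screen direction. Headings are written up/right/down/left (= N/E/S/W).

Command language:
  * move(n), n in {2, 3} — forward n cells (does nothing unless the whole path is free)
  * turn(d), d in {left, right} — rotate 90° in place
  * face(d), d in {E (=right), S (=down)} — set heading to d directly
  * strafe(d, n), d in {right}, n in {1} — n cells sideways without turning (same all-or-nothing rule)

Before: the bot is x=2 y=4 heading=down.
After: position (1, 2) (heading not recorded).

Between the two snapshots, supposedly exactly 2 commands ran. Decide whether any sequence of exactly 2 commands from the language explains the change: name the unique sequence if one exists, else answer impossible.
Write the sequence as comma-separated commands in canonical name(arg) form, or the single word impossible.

key: order matters: swapping strafe(right, 1) and move(2) lands elsewhere
t0: x=2 y=4 heading=down
step 1 (strafe(right, 1)): x=1 y=4 heading=down
step 2 (move(2)): x=1 y=2 heading=down
no other 2-command option fits: unique.

strafe(right, 1), move(2)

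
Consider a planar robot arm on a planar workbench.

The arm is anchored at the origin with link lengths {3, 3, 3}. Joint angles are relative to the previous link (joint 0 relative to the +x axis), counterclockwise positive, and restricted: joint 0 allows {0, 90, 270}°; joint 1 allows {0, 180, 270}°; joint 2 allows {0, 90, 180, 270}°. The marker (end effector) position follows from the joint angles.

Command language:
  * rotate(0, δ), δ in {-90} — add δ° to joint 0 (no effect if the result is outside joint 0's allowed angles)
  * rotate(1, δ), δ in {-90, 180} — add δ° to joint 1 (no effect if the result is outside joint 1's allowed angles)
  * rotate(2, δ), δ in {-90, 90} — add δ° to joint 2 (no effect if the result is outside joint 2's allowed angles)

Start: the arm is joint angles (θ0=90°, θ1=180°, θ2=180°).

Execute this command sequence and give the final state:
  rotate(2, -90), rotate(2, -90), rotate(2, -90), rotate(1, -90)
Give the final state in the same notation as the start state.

start: joint angles (θ0=90°, θ1=180°, θ2=180°)
t=1 rotate(2, -90) ⇒ joint angles (θ0=90°, θ1=180°, θ2=90°)
t=2 rotate(2, -90) ⇒ joint angles (θ0=90°, θ1=180°, θ2=0°)
t=3 rotate(2, -90) ⇒ joint angles (θ0=90°, θ1=180°, θ2=270°)
t=4 rotate(1, -90) ⇒ joint angles (θ0=90°, θ1=180°, θ2=270°)

joint angles (θ0=90°, θ1=180°, θ2=270°)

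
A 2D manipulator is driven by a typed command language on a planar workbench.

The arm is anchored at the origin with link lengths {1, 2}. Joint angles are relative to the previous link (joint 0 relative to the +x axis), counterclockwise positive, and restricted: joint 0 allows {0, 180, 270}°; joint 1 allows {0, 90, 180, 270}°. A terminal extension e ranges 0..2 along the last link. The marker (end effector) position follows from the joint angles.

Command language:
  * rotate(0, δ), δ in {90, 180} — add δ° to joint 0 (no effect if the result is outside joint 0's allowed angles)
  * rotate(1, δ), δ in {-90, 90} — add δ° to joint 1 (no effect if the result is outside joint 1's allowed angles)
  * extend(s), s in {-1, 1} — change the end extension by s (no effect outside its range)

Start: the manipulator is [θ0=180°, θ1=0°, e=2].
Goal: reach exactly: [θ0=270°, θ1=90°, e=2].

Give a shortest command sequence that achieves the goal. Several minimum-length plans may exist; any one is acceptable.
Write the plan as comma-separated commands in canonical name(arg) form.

rotate(0, 90), rotate(1, 90)

begin: [θ0=180°, θ1=0°, e=2]
step 1 (rotate(0, 90)): [θ0=270°, θ1=0°, e=2]
step 2 (rotate(1, 90)): [θ0=270°, θ1=90°, e=2]
no 1-step plan works, so 2 is optimal.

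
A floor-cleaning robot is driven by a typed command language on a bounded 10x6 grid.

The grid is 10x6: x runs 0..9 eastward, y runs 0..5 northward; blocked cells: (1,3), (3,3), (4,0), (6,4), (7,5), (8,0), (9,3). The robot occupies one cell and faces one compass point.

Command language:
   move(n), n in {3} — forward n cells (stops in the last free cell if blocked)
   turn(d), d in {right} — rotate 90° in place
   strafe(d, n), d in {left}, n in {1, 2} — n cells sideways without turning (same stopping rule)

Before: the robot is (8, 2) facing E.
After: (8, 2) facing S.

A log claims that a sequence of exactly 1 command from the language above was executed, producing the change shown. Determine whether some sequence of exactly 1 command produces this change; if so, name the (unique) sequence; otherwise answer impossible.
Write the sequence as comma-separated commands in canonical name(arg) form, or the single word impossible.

key: parked at (8,2) the whole time — nothing moves the robot
start: (8, 2) facing E
[1] after turn(right): (8, 2) facing S
no rival 1-sequence matches.

turn(right)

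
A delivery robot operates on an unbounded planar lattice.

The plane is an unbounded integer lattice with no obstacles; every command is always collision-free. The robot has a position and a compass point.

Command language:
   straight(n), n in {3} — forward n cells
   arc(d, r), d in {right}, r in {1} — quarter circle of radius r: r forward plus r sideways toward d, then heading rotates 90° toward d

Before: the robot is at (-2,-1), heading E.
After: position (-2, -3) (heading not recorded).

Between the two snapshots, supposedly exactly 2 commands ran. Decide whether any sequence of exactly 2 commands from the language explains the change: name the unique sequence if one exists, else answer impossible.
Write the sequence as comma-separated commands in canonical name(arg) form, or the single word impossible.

arc(right, 1), arc(right, 1)

begin: at (-2,-1), heading E
[1] after arc(right, 1): at (-1,-2), heading S
[2] after arc(right, 1): at (-2,-3), heading W
uniquely the one of 4 2-step routes that fits.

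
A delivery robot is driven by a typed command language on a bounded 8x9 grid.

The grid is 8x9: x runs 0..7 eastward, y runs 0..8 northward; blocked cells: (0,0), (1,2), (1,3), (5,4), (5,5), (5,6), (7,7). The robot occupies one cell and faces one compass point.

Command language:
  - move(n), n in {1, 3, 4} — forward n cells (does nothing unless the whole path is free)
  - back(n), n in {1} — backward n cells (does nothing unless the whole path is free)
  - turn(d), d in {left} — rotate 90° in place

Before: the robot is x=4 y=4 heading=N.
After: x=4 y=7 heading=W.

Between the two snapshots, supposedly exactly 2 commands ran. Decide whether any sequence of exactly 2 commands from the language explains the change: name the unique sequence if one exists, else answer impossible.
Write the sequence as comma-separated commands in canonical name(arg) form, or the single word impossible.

key: order matters: swapping move(3) and turn(left) lands elsewhere
start: x=4 y=4 heading=N
t=1 move(3) ⇒ x=4 y=7 heading=N
t=2 turn(left) ⇒ x=4 y=7 heading=W
all 25 alternatives checked — unique.

move(3), turn(left)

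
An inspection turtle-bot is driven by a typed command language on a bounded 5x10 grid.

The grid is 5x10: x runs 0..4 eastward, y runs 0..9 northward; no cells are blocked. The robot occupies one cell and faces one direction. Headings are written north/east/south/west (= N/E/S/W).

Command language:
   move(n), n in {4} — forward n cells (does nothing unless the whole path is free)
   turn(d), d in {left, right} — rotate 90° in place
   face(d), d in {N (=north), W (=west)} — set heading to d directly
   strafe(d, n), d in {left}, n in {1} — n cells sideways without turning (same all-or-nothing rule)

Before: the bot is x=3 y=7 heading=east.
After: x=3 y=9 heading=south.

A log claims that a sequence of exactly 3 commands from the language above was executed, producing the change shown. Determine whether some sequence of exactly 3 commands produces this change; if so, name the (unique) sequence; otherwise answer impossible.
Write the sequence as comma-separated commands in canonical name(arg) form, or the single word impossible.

key: order matters: swapping strafe(left, 1) and turn(right) lands elsewhere
from: x=3 y=7 heading=east
step 1 (strafe(left, 1)): x=3 y=8 heading=east
step 2 (strafe(left, 1)): x=3 y=9 heading=east
step 3 (turn(right)): x=3 y=9 heading=south
no rival 3-sequence matches.

strafe(left, 1), strafe(left, 1), turn(right)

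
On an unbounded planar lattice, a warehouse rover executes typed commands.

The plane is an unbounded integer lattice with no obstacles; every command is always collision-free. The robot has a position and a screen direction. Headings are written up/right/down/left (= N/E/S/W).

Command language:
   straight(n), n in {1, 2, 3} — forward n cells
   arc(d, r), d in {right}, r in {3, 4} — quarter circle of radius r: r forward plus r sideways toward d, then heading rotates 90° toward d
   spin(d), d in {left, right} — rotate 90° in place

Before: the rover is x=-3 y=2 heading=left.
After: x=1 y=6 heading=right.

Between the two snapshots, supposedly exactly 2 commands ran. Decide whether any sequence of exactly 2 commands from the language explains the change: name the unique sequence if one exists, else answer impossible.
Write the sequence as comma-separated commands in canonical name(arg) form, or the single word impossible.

key: position moved to (1,6) AND the heading swung to E — translation plus rotation needed
start: x=-3 y=2 heading=left
[1] after spin(right): x=-3 y=2 heading=up
[2] after arc(right, 4): x=1 y=6 heading=right
no rival 2-sequence matches.

spin(right), arc(right, 4)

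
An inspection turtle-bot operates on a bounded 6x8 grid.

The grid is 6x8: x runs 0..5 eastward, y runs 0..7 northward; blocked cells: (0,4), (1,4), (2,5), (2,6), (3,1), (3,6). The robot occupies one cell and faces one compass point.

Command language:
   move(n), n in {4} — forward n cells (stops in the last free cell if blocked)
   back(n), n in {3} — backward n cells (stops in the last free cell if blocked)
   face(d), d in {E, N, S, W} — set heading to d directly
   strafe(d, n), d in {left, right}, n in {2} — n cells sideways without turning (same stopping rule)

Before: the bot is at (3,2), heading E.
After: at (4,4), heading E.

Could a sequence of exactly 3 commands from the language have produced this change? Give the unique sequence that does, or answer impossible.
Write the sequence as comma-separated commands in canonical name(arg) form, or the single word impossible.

key: order matters: swapping back(3) and strafe(left, 2) lands elsewhere
t0: at (3,2), heading E
t=1 back(3) ⇒ at (0,2), heading E
t=2 move(4) ⇒ at (4,2), heading E
t=3 strafe(left, 2) ⇒ at (4,4), heading E
no other 3-command option fits: unique.

back(3), move(4), strafe(left, 2)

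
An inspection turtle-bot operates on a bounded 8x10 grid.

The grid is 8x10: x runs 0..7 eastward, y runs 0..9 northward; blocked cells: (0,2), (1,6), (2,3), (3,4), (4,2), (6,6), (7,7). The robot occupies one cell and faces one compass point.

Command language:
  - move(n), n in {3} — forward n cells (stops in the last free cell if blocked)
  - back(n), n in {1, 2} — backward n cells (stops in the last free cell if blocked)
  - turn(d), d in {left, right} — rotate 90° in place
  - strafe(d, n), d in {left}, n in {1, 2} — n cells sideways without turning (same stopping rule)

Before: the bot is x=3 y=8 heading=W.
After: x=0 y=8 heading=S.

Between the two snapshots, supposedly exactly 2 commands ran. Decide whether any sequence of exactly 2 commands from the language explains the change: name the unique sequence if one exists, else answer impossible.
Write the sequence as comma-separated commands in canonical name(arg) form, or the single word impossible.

key: order matters: swapping move(3) and turn(left) lands elsewhere
start: x=3 y=8 heading=W
[1] after move(3): x=0 y=8 heading=W
[2] after turn(left): x=0 y=8 heading=S
no rival 2-sequence matches.

move(3), turn(left)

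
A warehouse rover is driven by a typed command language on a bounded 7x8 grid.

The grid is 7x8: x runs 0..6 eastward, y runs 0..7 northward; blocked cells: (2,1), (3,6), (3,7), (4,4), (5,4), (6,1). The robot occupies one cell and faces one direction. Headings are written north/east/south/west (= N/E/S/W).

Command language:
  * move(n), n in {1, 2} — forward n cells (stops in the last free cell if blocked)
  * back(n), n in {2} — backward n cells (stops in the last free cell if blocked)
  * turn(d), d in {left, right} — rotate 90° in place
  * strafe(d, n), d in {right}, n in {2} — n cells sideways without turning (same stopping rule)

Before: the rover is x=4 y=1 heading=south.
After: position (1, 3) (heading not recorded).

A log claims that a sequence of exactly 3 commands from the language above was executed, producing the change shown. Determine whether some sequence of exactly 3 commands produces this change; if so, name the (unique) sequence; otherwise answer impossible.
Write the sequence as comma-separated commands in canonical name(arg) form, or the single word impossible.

key: the first strafe(right, 2) is stopped early by the blocked cell at (2,1)
initial: x=4 y=1 heading=south
step 1 (strafe(right, 2)): x=3 y=1 heading=south
step 2 (back(2)): x=3 y=3 heading=south
step 3 (strafe(right, 2)): x=1 y=3 heading=south
no rival 3-sequence matches.

strafe(right, 2), back(2), strafe(right, 2)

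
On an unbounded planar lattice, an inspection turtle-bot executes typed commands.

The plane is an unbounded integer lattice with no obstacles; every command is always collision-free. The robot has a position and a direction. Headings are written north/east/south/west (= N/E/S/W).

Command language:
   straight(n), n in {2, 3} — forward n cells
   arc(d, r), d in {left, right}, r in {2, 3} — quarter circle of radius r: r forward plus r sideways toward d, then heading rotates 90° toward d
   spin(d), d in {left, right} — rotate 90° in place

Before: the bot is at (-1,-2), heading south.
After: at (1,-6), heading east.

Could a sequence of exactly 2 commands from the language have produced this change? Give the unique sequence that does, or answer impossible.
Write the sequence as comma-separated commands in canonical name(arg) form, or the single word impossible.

key: cell and facing (now E) both changed — the 2 commands mix motion and turning
begin: at (-1,-2), heading south
step 1 (straight(2)): at (-1,-4), heading south
step 2 (arc(left, 2)): at (1,-6), heading east
uniquely the one of 64 2-step routes that fits.

straight(2), arc(left, 2)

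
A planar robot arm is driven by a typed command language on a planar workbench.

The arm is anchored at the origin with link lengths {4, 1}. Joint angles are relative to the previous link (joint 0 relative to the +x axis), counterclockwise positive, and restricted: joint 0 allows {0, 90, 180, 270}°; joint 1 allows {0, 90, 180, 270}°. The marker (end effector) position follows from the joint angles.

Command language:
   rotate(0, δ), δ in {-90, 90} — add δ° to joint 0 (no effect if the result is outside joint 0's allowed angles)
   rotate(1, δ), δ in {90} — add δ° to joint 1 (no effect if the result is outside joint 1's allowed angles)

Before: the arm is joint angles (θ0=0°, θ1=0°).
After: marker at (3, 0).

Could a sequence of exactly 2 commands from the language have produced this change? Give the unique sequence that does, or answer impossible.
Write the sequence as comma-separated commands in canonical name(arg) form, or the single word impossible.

begin: joint angles (θ0=0°, θ1=0°)
[1] after rotate(1, 90): joint angles (θ0=0°, θ1=90°)
[2] after rotate(1, 90): joint angles (θ0=0°, θ1=180°)
all 9 alternatives checked — unique.

rotate(1, 90), rotate(1, 90)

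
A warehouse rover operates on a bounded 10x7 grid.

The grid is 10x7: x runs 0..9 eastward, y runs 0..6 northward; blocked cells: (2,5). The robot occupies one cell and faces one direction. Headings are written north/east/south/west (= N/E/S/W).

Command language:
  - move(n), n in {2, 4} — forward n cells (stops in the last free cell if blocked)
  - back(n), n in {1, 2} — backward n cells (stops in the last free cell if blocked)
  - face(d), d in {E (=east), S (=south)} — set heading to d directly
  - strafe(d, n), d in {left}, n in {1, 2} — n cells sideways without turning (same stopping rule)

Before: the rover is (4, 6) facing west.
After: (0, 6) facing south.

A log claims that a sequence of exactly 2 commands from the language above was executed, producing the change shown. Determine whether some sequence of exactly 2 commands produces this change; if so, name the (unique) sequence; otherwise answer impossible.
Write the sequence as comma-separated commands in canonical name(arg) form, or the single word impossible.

move(4), face(S)

key: order matters: swapping move(4) and face(S) lands elsewhere
begin: (4, 6) facing west
[1] after move(4): (0, 6) facing west
[2] after face(S): (0, 6) facing south
no rival 2-sequence matches.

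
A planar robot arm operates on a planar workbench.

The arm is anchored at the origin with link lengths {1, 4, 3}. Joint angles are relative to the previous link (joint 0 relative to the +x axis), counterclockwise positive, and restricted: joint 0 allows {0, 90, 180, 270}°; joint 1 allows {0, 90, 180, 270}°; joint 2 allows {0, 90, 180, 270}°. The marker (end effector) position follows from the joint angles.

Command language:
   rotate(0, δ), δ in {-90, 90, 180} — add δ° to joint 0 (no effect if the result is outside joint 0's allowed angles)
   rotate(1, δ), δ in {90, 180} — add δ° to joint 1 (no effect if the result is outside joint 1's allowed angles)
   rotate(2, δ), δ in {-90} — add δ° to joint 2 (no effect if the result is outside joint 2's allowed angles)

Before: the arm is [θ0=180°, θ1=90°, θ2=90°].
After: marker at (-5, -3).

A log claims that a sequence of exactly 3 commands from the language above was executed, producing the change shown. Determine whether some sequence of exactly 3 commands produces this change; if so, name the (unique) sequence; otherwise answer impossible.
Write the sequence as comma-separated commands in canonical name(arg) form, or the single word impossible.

rotate(1, 90), rotate(1, 90), rotate(1, 90)

from: [θ0=180°, θ1=90°, θ2=90°]
step 1 (rotate(1, 90)): [θ0=180°, θ1=180°, θ2=90°]
step 2 (rotate(1, 90)): [θ0=180°, θ1=270°, θ2=90°]
step 3 (rotate(1, 90)): [θ0=180°, θ1=0°, θ2=90°]
all 216 alternatives checked — unique.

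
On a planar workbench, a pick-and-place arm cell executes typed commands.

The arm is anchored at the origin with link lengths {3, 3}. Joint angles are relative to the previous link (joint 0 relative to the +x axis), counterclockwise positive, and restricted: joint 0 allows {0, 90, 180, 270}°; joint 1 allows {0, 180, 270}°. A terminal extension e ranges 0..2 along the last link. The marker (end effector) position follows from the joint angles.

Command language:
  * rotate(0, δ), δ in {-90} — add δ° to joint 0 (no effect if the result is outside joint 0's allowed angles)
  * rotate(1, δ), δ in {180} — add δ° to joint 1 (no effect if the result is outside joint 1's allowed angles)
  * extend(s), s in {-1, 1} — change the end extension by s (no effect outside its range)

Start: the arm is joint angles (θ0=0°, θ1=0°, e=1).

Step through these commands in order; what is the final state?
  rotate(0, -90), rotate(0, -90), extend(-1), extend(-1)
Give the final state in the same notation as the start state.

joint angles (θ0=180°, θ1=0°, e=0)

initial: joint angles (θ0=0°, θ1=0°, e=1)
[1] after rotate(0, -90): joint angles (θ0=270°, θ1=0°, e=1)
[2] after rotate(0, -90): joint angles (θ0=180°, θ1=0°, e=1)
[3] after extend(-1): joint angles (θ0=180°, θ1=0°, e=0)
[4] after extend(-1): joint angles (θ0=180°, θ1=0°, e=0)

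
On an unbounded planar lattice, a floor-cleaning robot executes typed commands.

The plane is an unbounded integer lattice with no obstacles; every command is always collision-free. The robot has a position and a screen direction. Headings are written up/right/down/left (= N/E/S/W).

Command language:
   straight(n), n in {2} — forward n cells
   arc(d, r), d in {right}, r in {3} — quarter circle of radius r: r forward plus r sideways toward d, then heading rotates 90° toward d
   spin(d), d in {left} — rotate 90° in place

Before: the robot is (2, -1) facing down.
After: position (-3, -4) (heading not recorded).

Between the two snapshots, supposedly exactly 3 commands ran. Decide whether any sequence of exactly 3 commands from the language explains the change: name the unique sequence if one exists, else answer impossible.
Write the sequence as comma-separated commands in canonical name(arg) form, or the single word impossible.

key: running spin(left) before arc(right, 3) would end elsewhere — order is forced
initial: (2, -1) facing down
step 1 (arc(right, 3)): (-1, -4) facing left
step 2 (straight(2)): (-3, -4) facing left
step 3 (spin(left)): (-3, -4) facing down
uniquely the one of 27 3-step routes that fits.

arc(right, 3), straight(2), spin(left)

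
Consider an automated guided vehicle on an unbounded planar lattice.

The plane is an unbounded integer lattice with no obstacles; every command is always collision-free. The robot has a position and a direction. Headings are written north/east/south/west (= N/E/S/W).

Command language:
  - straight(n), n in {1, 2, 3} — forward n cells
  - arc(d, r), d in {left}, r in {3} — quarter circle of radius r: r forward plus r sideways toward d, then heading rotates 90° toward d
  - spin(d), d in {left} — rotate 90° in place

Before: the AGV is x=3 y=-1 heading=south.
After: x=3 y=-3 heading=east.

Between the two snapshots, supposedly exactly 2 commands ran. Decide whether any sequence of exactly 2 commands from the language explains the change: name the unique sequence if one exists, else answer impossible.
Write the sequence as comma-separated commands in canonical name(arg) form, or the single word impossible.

straight(2), spin(left)

key: order matters: swapping straight(2) and spin(left) lands elsewhere
t0: x=3 y=-1 heading=south
1. straight(2) → x=3 y=-3 heading=south
2. spin(left) → x=3 y=-3 heading=east
no rival 2-sequence matches.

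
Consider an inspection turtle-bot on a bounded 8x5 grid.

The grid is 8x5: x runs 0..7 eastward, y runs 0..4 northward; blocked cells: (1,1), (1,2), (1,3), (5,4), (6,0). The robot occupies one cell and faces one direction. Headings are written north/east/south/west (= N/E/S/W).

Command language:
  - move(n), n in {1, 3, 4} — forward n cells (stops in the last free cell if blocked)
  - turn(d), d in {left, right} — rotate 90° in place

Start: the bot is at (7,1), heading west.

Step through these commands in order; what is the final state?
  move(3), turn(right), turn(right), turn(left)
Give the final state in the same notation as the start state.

from: at (7,1), heading west
t=1 move(3) ⇒ at (4,1), heading west
t=2 turn(right) ⇒ at (4,1), heading north
t=3 turn(right) ⇒ at (4,1), heading east
t=4 turn(left) ⇒ at (4,1), heading north

at (4,1), heading north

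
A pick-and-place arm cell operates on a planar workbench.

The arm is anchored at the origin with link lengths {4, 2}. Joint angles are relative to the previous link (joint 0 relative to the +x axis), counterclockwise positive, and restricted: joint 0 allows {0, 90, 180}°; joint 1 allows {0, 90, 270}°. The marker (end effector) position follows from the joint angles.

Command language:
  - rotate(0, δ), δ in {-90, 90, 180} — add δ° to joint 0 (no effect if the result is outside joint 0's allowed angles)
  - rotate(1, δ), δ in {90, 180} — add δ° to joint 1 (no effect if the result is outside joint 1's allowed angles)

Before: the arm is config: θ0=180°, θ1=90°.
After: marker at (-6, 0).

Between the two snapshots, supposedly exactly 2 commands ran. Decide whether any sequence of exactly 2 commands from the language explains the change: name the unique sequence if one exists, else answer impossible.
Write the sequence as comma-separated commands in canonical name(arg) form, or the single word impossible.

key: running rotate(1, 90) before rotate(1, 180) would end elsewhere — order is forced
t0: config: θ0=180°, θ1=90°
step 1 (rotate(1, 180)): config: θ0=180°, θ1=270°
step 2 (rotate(1, 90)): config: θ0=180°, θ1=0°
uniquely the one of 25 2-step routes that fits.

rotate(1, 180), rotate(1, 90)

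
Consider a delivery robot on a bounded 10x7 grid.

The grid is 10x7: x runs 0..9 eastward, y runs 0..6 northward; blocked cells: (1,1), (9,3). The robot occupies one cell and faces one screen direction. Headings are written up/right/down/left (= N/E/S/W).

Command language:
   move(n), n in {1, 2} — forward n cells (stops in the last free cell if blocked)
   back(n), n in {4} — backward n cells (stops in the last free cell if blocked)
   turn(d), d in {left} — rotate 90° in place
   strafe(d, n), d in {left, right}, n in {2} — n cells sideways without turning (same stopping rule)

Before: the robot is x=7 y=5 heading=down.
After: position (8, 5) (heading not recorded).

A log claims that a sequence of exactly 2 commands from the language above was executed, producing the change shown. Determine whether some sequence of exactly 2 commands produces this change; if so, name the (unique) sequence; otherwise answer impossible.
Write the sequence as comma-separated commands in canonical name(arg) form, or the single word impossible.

turn(left), move(1)

key: order matters: swapping turn(left) and move(1) lands elsewhere
from: x=7 y=5 heading=down
1. turn(left) → x=7 y=5 heading=right
2. move(1) → x=8 y=5 heading=right
no other 2-command option fits: unique.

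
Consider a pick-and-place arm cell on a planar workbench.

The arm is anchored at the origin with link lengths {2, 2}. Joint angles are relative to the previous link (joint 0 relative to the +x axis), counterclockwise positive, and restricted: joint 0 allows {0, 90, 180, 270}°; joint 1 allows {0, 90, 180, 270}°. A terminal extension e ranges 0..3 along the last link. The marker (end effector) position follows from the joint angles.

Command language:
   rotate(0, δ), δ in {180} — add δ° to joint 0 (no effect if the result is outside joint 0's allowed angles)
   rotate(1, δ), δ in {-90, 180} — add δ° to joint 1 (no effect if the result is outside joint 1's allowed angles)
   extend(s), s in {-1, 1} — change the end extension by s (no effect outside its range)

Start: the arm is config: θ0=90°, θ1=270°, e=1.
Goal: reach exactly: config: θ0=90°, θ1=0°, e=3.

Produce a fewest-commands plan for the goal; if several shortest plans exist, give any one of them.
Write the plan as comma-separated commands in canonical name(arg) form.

extend(1), extend(1), rotate(1, 180), rotate(1, -90)

from: config: θ0=90°, θ1=270°, e=1
[1] after extend(1): config: θ0=90°, θ1=270°, e=2
[2] after extend(1): config: θ0=90°, θ1=270°, e=3
[3] after rotate(1, 180): config: θ0=90°, θ1=90°, e=3
[4] after rotate(1, -90): config: θ0=90°, θ1=0°, e=3
nothing shorter than 4 reaches the goal.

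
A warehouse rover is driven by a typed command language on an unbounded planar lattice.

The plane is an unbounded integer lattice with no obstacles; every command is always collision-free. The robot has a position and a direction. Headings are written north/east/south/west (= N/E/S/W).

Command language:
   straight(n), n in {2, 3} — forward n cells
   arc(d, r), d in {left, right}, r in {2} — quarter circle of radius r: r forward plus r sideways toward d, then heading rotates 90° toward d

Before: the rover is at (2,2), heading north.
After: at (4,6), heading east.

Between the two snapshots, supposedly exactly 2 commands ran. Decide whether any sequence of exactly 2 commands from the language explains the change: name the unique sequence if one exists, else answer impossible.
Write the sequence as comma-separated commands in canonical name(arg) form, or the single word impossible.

straight(2), arc(right, 2)

key: cell and facing (now E) both changed — the 2 commands mix motion and turning
t0: at (2,2), heading north
step 1 (straight(2)): at (2,4), heading north
step 2 (arc(right, 2)): at (4,6), heading east
uniquely the one of 16 2-step routes that fits.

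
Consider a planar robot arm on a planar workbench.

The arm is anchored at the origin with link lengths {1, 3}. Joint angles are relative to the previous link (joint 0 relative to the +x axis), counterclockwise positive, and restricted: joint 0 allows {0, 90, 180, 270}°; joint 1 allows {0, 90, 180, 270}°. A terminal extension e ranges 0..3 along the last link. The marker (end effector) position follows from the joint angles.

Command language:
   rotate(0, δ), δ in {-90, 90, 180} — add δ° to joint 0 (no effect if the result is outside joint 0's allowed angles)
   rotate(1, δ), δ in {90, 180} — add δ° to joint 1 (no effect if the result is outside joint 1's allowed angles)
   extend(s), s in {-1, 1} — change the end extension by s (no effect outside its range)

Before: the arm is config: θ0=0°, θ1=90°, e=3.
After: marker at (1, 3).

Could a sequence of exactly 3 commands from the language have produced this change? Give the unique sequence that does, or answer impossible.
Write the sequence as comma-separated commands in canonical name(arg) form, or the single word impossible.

begin: config: θ0=0°, θ1=90°, e=3
step 1 (extend(-1)): config: θ0=0°, θ1=90°, e=2
step 2 (extend(-1)): config: θ0=0°, θ1=90°, e=1
step 3 (extend(-1)): config: θ0=0°, θ1=90°, e=0
all 343 alternatives checked — unique.

extend(-1), extend(-1), extend(-1)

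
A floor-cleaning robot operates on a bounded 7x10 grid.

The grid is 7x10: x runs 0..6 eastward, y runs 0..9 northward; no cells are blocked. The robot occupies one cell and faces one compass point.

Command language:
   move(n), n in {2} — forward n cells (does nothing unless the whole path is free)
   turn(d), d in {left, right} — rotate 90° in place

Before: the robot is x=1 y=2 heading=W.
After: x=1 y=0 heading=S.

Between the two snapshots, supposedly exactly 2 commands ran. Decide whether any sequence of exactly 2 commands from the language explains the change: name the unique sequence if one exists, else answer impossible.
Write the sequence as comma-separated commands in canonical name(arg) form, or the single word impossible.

turn(left), move(2)

key: order matters: swapping turn(left) and move(2) lands elsewhere
start: x=1 y=2 heading=W
[1] after turn(left): x=1 y=2 heading=S
[2] after move(2): x=1 y=0 heading=S
no rival 2-sequence matches.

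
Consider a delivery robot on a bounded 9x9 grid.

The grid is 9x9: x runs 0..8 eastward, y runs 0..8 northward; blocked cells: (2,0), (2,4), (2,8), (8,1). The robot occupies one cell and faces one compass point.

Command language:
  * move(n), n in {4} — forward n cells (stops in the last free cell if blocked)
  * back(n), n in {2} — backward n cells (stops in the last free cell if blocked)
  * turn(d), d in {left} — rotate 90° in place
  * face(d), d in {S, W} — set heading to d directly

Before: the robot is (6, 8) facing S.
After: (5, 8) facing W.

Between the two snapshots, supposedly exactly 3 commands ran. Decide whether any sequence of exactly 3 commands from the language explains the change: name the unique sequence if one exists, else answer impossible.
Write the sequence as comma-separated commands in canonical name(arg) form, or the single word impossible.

face(W), move(4), back(2)

key: move(4) is stopped early by the blocked cell at (2,8)
t0: (6, 8) facing S
[1] after face(W): (6, 8) facing W
[2] after move(4): (3, 8) facing W
[3] after back(2): (5, 8) facing W
no rival 3-sequence matches.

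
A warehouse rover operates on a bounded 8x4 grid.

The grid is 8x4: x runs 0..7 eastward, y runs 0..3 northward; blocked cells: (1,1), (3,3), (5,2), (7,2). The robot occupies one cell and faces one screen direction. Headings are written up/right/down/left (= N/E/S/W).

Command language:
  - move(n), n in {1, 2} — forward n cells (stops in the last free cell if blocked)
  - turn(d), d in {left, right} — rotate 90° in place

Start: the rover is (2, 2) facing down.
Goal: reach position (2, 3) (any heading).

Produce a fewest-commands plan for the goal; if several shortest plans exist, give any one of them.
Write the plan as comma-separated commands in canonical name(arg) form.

turn(left), turn(left), move(1)

begin: (2, 2) facing down
[1] after turn(left): (2, 2) facing right
[2] after turn(left): (2, 2) facing up
[3] after move(1): (2, 3) facing up
no 2-step plan works, so 3 is optimal.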